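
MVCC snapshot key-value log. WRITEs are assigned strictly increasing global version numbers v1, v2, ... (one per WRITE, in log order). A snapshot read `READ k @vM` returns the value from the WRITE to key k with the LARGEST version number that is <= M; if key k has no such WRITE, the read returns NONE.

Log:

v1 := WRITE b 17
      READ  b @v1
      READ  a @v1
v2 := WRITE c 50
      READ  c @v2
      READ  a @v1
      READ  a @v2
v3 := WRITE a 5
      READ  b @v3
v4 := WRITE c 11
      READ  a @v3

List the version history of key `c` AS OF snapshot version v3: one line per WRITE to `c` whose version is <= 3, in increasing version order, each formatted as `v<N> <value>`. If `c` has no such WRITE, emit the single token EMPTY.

Scan writes for key=c with version <= 3:
  v1 WRITE b 17 -> skip
  v2 WRITE c 50 -> keep
  v3 WRITE a 5 -> skip
  v4 WRITE c 11 -> drop (> snap)
Collected: [(2, 50)]

Answer: v2 50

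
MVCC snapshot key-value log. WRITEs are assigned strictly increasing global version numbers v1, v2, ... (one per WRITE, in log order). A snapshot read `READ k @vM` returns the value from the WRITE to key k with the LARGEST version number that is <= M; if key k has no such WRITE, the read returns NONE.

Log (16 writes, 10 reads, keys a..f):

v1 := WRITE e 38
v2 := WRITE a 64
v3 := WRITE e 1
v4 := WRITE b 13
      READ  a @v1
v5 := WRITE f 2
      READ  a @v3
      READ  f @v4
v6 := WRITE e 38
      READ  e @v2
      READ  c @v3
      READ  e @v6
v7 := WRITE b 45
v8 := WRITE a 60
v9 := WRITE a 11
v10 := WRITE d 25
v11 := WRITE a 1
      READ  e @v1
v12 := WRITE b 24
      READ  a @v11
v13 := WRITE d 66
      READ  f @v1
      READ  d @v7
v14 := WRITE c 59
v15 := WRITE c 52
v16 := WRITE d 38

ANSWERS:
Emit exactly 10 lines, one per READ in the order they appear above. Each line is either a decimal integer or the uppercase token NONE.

v1: WRITE e=38  (e history now [(1, 38)])
v2: WRITE a=64  (a history now [(2, 64)])
v3: WRITE e=1  (e history now [(1, 38), (3, 1)])
v4: WRITE b=13  (b history now [(4, 13)])
READ a @v1: history=[(2, 64)] -> no version <= 1 -> NONE
v5: WRITE f=2  (f history now [(5, 2)])
READ a @v3: history=[(2, 64)] -> pick v2 -> 64
READ f @v4: history=[(5, 2)] -> no version <= 4 -> NONE
v6: WRITE e=38  (e history now [(1, 38), (3, 1), (6, 38)])
READ e @v2: history=[(1, 38), (3, 1), (6, 38)] -> pick v1 -> 38
READ c @v3: history=[] -> no version <= 3 -> NONE
READ e @v6: history=[(1, 38), (3, 1), (6, 38)] -> pick v6 -> 38
v7: WRITE b=45  (b history now [(4, 13), (7, 45)])
v8: WRITE a=60  (a history now [(2, 64), (8, 60)])
v9: WRITE a=11  (a history now [(2, 64), (8, 60), (9, 11)])
v10: WRITE d=25  (d history now [(10, 25)])
v11: WRITE a=1  (a history now [(2, 64), (8, 60), (9, 11), (11, 1)])
READ e @v1: history=[(1, 38), (3, 1), (6, 38)] -> pick v1 -> 38
v12: WRITE b=24  (b history now [(4, 13), (7, 45), (12, 24)])
READ a @v11: history=[(2, 64), (8, 60), (9, 11), (11, 1)] -> pick v11 -> 1
v13: WRITE d=66  (d history now [(10, 25), (13, 66)])
READ f @v1: history=[(5, 2)] -> no version <= 1 -> NONE
READ d @v7: history=[(10, 25), (13, 66)] -> no version <= 7 -> NONE
v14: WRITE c=59  (c history now [(14, 59)])
v15: WRITE c=52  (c history now [(14, 59), (15, 52)])
v16: WRITE d=38  (d history now [(10, 25), (13, 66), (16, 38)])

Answer: NONE
64
NONE
38
NONE
38
38
1
NONE
NONE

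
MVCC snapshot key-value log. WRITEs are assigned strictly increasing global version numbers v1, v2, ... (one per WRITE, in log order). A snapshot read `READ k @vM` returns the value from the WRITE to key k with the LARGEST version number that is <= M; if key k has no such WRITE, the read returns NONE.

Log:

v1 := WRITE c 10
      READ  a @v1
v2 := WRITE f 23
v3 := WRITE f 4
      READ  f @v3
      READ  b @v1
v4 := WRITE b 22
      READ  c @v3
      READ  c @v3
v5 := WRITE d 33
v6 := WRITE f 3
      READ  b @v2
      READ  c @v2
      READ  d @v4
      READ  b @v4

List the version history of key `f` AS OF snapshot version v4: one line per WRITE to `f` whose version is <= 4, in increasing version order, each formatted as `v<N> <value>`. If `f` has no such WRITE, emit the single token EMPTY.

Scan writes for key=f with version <= 4:
  v1 WRITE c 10 -> skip
  v2 WRITE f 23 -> keep
  v3 WRITE f 4 -> keep
  v4 WRITE b 22 -> skip
  v5 WRITE d 33 -> skip
  v6 WRITE f 3 -> drop (> snap)
Collected: [(2, 23), (3, 4)]

Answer: v2 23
v3 4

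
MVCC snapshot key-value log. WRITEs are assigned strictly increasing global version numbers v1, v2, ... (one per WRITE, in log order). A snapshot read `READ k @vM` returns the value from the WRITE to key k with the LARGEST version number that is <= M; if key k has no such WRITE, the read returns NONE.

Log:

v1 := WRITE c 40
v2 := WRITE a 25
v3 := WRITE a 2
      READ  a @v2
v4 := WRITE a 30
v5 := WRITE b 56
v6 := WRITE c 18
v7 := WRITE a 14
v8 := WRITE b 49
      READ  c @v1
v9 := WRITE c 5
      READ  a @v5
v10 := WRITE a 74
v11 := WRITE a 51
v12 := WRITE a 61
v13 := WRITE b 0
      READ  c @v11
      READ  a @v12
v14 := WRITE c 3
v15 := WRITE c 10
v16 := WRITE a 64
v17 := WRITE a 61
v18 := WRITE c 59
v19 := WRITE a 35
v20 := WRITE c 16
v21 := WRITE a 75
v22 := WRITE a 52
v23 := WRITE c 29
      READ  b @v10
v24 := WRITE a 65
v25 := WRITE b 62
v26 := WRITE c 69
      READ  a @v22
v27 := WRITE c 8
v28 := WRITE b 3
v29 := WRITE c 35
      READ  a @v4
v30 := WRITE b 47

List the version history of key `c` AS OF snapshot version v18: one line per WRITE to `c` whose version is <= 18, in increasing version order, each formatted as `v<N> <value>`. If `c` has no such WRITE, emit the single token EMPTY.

Answer: v1 40
v6 18
v9 5
v14 3
v15 10
v18 59

Derivation:
Scan writes for key=c with version <= 18:
  v1 WRITE c 40 -> keep
  v2 WRITE a 25 -> skip
  v3 WRITE a 2 -> skip
  v4 WRITE a 30 -> skip
  v5 WRITE b 56 -> skip
  v6 WRITE c 18 -> keep
  v7 WRITE a 14 -> skip
  v8 WRITE b 49 -> skip
  v9 WRITE c 5 -> keep
  v10 WRITE a 74 -> skip
  v11 WRITE a 51 -> skip
  v12 WRITE a 61 -> skip
  v13 WRITE b 0 -> skip
  v14 WRITE c 3 -> keep
  v15 WRITE c 10 -> keep
  v16 WRITE a 64 -> skip
  v17 WRITE a 61 -> skip
  v18 WRITE c 59 -> keep
  v19 WRITE a 35 -> skip
  v20 WRITE c 16 -> drop (> snap)
  v21 WRITE a 75 -> skip
  v22 WRITE a 52 -> skip
  v23 WRITE c 29 -> drop (> snap)
  v24 WRITE a 65 -> skip
  v25 WRITE b 62 -> skip
  v26 WRITE c 69 -> drop (> snap)
  v27 WRITE c 8 -> drop (> snap)
  v28 WRITE b 3 -> skip
  v29 WRITE c 35 -> drop (> snap)
  v30 WRITE b 47 -> skip
Collected: [(1, 40), (6, 18), (9, 5), (14, 3), (15, 10), (18, 59)]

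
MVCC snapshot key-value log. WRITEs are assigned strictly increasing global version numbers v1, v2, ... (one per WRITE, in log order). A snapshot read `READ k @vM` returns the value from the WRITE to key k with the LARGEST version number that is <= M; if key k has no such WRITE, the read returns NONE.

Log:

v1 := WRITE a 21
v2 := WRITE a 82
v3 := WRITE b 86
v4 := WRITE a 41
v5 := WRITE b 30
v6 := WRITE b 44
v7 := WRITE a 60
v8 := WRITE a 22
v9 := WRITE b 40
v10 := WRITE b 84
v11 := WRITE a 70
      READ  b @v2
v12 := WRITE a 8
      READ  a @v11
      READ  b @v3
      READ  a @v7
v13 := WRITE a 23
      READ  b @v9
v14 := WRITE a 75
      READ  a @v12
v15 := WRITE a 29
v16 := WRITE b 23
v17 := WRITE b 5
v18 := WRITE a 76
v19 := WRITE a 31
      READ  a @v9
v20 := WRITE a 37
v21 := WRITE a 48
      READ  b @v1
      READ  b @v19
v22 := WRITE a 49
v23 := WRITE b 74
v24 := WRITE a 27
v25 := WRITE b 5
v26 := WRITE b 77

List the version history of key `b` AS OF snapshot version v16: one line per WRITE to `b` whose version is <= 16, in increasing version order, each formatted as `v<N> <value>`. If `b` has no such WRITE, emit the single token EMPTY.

Answer: v3 86
v5 30
v6 44
v9 40
v10 84
v16 23

Derivation:
Scan writes for key=b with version <= 16:
  v1 WRITE a 21 -> skip
  v2 WRITE a 82 -> skip
  v3 WRITE b 86 -> keep
  v4 WRITE a 41 -> skip
  v5 WRITE b 30 -> keep
  v6 WRITE b 44 -> keep
  v7 WRITE a 60 -> skip
  v8 WRITE a 22 -> skip
  v9 WRITE b 40 -> keep
  v10 WRITE b 84 -> keep
  v11 WRITE a 70 -> skip
  v12 WRITE a 8 -> skip
  v13 WRITE a 23 -> skip
  v14 WRITE a 75 -> skip
  v15 WRITE a 29 -> skip
  v16 WRITE b 23 -> keep
  v17 WRITE b 5 -> drop (> snap)
  v18 WRITE a 76 -> skip
  v19 WRITE a 31 -> skip
  v20 WRITE a 37 -> skip
  v21 WRITE a 48 -> skip
  v22 WRITE a 49 -> skip
  v23 WRITE b 74 -> drop (> snap)
  v24 WRITE a 27 -> skip
  v25 WRITE b 5 -> drop (> snap)
  v26 WRITE b 77 -> drop (> snap)
Collected: [(3, 86), (5, 30), (6, 44), (9, 40), (10, 84), (16, 23)]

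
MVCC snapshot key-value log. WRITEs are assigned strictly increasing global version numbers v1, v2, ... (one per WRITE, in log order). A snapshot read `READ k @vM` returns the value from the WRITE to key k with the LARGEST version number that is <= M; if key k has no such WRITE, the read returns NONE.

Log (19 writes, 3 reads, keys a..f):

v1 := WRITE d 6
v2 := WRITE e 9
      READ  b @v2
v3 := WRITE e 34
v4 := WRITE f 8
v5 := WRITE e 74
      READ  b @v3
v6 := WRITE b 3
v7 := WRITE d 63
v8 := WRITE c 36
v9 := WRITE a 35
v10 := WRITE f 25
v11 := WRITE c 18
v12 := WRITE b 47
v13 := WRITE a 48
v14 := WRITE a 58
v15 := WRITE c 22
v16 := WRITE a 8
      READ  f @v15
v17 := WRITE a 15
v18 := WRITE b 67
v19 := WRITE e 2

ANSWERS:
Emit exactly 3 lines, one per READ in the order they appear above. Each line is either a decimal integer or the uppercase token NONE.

Answer: NONE
NONE
25

Derivation:
v1: WRITE d=6  (d history now [(1, 6)])
v2: WRITE e=9  (e history now [(2, 9)])
READ b @v2: history=[] -> no version <= 2 -> NONE
v3: WRITE e=34  (e history now [(2, 9), (3, 34)])
v4: WRITE f=8  (f history now [(4, 8)])
v5: WRITE e=74  (e history now [(2, 9), (3, 34), (5, 74)])
READ b @v3: history=[] -> no version <= 3 -> NONE
v6: WRITE b=3  (b history now [(6, 3)])
v7: WRITE d=63  (d history now [(1, 6), (7, 63)])
v8: WRITE c=36  (c history now [(8, 36)])
v9: WRITE a=35  (a history now [(9, 35)])
v10: WRITE f=25  (f history now [(4, 8), (10, 25)])
v11: WRITE c=18  (c history now [(8, 36), (11, 18)])
v12: WRITE b=47  (b history now [(6, 3), (12, 47)])
v13: WRITE a=48  (a history now [(9, 35), (13, 48)])
v14: WRITE a=58  (a history now [(9, 35), (13, 48), (14, 58)])
v15: WRITE c=22  (c history now [(8, 36), (11, 18), (15, 22)])
v16: WRITE a=8  (a history now [(9, 35), (13, 48), (14, 58), (16, 8)])
READ f @v15: history=[(4, 8), (10, 25)] -> pick v10 -> 25
v17: WRITE a=15  (a history now [(9, 35), (13, 48), (14, 58), (16, 8), (17, 15)])
v18: WRITE b=67  (b history now [(6, 3), (12, 47), (18, 67)])
v19: WRITE e=2  (e history now [(2, 9), (3, 34), (5, 74), (19, 2)])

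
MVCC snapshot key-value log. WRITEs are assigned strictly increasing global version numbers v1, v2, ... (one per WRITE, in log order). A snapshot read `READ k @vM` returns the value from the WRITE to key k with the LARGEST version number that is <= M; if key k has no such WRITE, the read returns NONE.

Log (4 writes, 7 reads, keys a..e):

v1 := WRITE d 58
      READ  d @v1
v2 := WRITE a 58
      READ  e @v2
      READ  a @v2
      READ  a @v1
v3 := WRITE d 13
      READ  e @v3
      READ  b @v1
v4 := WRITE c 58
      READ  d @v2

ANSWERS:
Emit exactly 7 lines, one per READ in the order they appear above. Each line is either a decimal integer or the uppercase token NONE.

v1: WRITE d=58  (d history now [(1, 58)])
READ d @v1: history=[(1, 58)] -> pick v1 -> 58
v2: WRITE a=58  (a history now [(2, 58)])
READ e @v2: history=[] -> no version <= 2 -> NONE
READ a @v2: history=[(2, 58)] -> pick v2 -> 58
READ a @v1: history=[(2, 58)] -> no version <= 1 -> NONE
v3: WRITE d=13  (d history now [(1, 58), (3, 13)])
READ e @v3: history=[] -> no version <= 3 -> NONE
READ b @v1: history=[] -> no version <= 1 -> NONE
v4: WRITE c=58  (c history now [(4, 58)])
READ d @v2: history=[(1, 58), (3, 13)] -> pick v1 -> 58

Answer: 58
NONE
58
NONE
NONE
NONE
58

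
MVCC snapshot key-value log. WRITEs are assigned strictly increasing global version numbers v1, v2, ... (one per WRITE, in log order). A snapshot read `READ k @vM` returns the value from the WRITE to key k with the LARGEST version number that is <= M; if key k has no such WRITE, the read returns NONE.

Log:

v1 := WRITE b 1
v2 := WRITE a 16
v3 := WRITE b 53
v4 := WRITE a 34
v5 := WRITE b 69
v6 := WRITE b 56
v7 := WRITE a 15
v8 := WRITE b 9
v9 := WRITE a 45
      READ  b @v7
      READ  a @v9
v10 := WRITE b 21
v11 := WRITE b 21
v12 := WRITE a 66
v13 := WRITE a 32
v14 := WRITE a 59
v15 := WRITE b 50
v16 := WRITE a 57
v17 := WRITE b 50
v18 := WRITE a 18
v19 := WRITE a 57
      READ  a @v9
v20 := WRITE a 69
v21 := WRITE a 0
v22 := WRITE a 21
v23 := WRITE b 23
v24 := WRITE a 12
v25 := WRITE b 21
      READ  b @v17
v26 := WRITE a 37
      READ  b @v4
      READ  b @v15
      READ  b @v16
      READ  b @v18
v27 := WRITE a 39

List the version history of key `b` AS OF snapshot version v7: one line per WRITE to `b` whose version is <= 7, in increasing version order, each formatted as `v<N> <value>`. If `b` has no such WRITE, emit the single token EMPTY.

Answer: v1 1
v3 53
v5 69
v6 56

Derivation:
Scan writes for key=b with version <= 7:
  v1 WRITE b 1 -> keep
  v2 WRITE a 16 -> skip
  v3 WRITE b 53 -> keep
  v4 WRITE a 34 -> skip
  v5 WRITE b 69 -> keep
  v6 WRITE b 56 -> keep
  v7 WRITE a 15 -> skip
  v8 WRITE b 9 -> drop (> snap)
  v9 WRITE a 45 -> skip
  v10 WRITE b 21 -> drop (> snap)
  v11 WRITE b 21 -> drop (> snap)
  v12 WRITE a 66 -> skip
  v13 WRITE a 32 -> skip
  v14 WRITE a 59 -> skip
  v15 WRITE b 50 -> drop (> snap)
  v16 WRITE a 57 -> skip
  v17 WRITE b 50 -> drop (> snap)
  v18 WRITE a 18 -> skip
  v19 WRITE a 57 -> skip
  v20 WRITE a 69 -> skip
  v21 WRITE a 0 -> skip
  v22 WRITE a 21 -> skip
  v23 WRITE b 23 -> drop (> snap)
  v24 WRITE a 12 -> skip
  v25 WRITE b 21 -> drop (> snap)
  v26 WRITE a 37 -> skip
  v27 WRITE a 39 -> skip
Collected: [(1, 1), (3, 53), (5, 69), (6, 56)]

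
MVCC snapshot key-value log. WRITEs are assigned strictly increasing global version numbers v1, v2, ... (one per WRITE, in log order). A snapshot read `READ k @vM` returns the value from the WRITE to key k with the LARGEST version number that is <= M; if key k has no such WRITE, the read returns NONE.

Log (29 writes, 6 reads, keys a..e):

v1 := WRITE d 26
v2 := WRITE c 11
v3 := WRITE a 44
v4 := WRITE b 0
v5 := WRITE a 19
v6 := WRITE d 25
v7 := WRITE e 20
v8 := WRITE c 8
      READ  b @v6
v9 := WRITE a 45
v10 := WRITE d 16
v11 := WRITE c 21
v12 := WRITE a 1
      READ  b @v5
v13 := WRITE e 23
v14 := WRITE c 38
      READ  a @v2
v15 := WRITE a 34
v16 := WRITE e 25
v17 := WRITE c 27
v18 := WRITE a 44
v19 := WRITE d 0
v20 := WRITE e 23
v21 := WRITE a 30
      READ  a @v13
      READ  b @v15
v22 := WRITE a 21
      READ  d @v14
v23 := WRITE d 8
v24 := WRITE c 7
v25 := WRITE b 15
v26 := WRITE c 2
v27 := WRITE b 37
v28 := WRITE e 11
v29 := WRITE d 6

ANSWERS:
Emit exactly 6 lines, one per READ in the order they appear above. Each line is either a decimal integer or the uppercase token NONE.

Answer: 0
0
NONE
1
0
16

Derivation:
v1: WRITE d=26  (d history now [(1, 26)])
v2: WRITE c=11  (c history now [(2, 11)])
v3: WRITE a=44  (a history now [(3, 44)])
v4: WRITE b=0  (b history now [(4, 0)])
v5: WRITE a=19  (a history now [(3, 44), (5, 19)])
v6: WRITE d=25  (d history now [(1, 26), (6, 25)])
v7: WRITE e=20  (e history now [(7, 20)])
v8: WRITE c=8  (c history now [(2, 11), (8, 8)])
READ b @v6: history=[(4, 0)] -> pick v4 -> 0
v9: WRITE a=45  (a history now [(3, 44), (5, 19), (9, 45)])
v10: WRITE d=16  (d history now [(1, 26), (6, 25), (10, 16)])
v11: WRITE c=21  (c history now [(2, 11), (8, 8), (11, 21)])
v12: WRITE a=1  (a history now [(3, 44), (5, 19), (9, 45), (12, 1)])
READ b @v5: history=[(4, 0)] -> pick v4 -> 0
v13: WRITE e=23  (e history now [(7, 20), (13, 23)])
v14: WRITE c=38  (c history now [(2, 11), (8, 8), (11, 21), (14, 38)])
READ a @v2: history=[(3, 44), (5, 19), (9, 45), (12, 1)] -> no version <= 2 -> NONE
v15: WRITE a=34  (a history now [(3, 44), (5, 19), (9, 45), (12, 1), (15, 34)])
v16: WRITE e=25  (e history now [(7, 20), (13, 23), (16, 25)])
v17: WRITE c=27  (c history now [(2, 11), (8, 8), (11, 21), (14, 38), (17, 27)])
v18: WRITE a=44  (a history now [(3, 44), (5, 19), (9, 45), (12, 1), (15, 34), (18, 44)])
v19: WRITE d=0  (d history now [(1, 26), (6, 25), (10, 16), (19, 0)])
v20: WRITE e=23  (e history now [(7, 20), (13, 23), (16, 25), (20, 23)])
v21: WRITE a=30  (a history now [(3, 44), (5, 19), (9, 45), (12, 1), (15, 34), (18, 44), (21, 30)])
READ a @v13: history=[(3, 44), (5, 19), (9, 45), (12, 1), (15, 34), (18, 44), (21, 30)] -> pick v12 -> 1
READ b @v15: history=[(4, 0)] -> pick v4 -> 0
v22: WRITE a=21  (a history now [(3, 44), (5, 19), (9, 45), (12, 1), (15, 34), (18, 44), (21, 30), (22, 21)])
READ d @v14: history=[(1, 26), (6, 25), (10, 16), (19, 0)] -> pick v10 -> 16
v23: WRITE d=8  (d history now [(1, 26), (6, 25), (10, 16), (19, 0), (23, 8)])
v24: WRITE c=7  (c history now [(2, 11), (8, 8), (11, 21), (14, 38), (17, 27), (24, 7)])
v25: WRITE b=15  (b history now [(4, 0), (25, 15)])
v26: WRITE c=2  (c history now [(2, 11), (8, 8), (11, 21), (14, 38), (17, 27), (24, 7), (26, 2)])
v27: WRITE b=37  (b history now [(4, 0), (25, 15), (27, 37)])
v28: WRITE e=11  (e history now [(7, 20), (13, 23), (16, 25), (20, 23), (28, 11)])
v29: WRITE d=6  (d history now [(1, 26), (6, 25), (10, 16), (19, 0), (23, 8), (29, 6)])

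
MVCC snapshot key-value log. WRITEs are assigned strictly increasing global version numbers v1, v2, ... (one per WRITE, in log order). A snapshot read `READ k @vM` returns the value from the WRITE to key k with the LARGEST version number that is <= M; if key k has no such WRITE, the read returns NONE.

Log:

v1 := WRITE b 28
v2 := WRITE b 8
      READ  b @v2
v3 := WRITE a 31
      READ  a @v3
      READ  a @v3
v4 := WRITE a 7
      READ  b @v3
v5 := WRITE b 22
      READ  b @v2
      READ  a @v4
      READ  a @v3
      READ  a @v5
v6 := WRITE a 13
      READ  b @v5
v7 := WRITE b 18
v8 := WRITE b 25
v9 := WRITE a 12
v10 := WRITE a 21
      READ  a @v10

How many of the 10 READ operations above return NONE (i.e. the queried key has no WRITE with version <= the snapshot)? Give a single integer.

v1: WRITE b=28  (b history now [(1, 28)])
v2: WRITE b=8  (b history now [(1, 28), (2, 8)])
READ b @v2: history=[(1, 28), (2, 8)] -> pick v2 -> 8
v3: WRITE a=31  (a history now [(3, 31)])
READ a @v3: history=[(3, 31)] -> pick v3 -> 31
READ a @v3: history=[(3, 31)] -> pick v3 -> 31
v4: WRITE a=7  (a history now [(3, 31), (4, 7)])
READ b @v3: history=[(1, 28), (2, 8)] -> pick v2 -> 8
v5: WRITE b=22  (b history now [(1, 28), (2, 8), (5, 22)])
READ b @v2: history=[(1, 28), (2, 8), (5, 22)] -> pick v2 -> 8
READ a @v4: history=[(3, 31), (4, 7)] -> pick v4 -> 7
READ a @v3: history=[(3, 31), (4, 7)] -> pick v3 -> 31
READ a @v5: history=[(3, 31), (4, 7)] -> pick v4 -> 7
v6: WRITE a=13  (a history now [(3, 31), (4, 7), (6, 13)])
READ b @v5: history=[(1, 28), (2, 8), (5, 22)] -> pick v5 -> 22
v7: WRITE b=18  (b history now [(1, 28), (2, 8), (5, 22), (7, 18)])
v8: WRITE b=25  (b history now [(1, 28), (2, 8), (5, 22), (7, 18), (8, 25)])
v9: WRITE a=12  (a history now [(3, 31), (4, 7), (6, 13), (9, 12)])
v10: WRITE a=21  (a history now [(3, 31), (4, 7), (6, 13), (9, 12), (10, 21)])
READ a @v10: history=[(3, 31), (4, 7), (6, 13), (9, 12), (10, 21)] -> pick v10 -> 21
Read results in order: ['8', '31', '31', '8', '8', '7', '31', '7', '22', '21']
NONE count = 0

Answer: 0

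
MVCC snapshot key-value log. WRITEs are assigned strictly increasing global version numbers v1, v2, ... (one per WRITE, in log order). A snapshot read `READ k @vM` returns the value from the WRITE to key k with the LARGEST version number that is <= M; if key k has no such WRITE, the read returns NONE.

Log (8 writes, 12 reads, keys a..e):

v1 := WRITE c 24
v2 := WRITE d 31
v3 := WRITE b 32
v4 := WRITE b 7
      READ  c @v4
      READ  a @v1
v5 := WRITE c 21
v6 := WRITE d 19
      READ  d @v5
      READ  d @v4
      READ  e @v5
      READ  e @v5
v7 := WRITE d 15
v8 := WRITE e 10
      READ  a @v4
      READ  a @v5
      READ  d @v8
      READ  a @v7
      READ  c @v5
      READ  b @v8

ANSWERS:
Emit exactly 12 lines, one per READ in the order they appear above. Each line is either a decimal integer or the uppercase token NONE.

Answer: 24
NONE
31
31
NONE
NONE
NONE
NONE
15
NONE
21
7

Derivation:
v1: WRITE c=24  (c history now [(1, 24)])
v2: WRITE d=31  (d history now [(2, 31)])
v3: WRITE b=32  (b history now [(3, 32)])
v4: WRITE b=7  (b history now [(3, 32), (4, 7)])
READ c @v4: history=[(1, 24)] -> pick v1 -> 24
READ a @v1: history=[] -> no version <= 1 -> NONE
v5: WRITE c=21  (c history now [(1, 24), (5, 21)])
v6: WRITE d=19  (d history now [(2, 31), (6, 19)])
READ d @v5: history=[(2, 31), (6, 19)] -> pick v2 -> 31
READ d @v4: history=[(2, 31), (6, 19)] -> pick v2 -> 31
READ e @v5: history=[] -> no version <= 5 -> NONE
READ e @v5: history=[] -> no version <= 5 -> NONE
v7: WRITE d=15  (d history now [(2, 31), (6, 19), (7, 15)])
v8: WRITE e=10  (e history now [(8, 10)])
READ a @v4: history=[] -> no version <= 4 -> NONE
READ a @v5: history=[] -> no version <= 5 -> NONE
READ d @v8: history=[(2, 31), (6, 19), (7, 15)] -> pick v7 -> 15
READ a @v7: history=[] -> no version <= 7 -> NONE
READ c @v5: history=[(1, 24), (5, 21)] -> pick v5 -> 21
READ b @v8: history=[(3, 32), (4, 7)] -> pick v4 -> 7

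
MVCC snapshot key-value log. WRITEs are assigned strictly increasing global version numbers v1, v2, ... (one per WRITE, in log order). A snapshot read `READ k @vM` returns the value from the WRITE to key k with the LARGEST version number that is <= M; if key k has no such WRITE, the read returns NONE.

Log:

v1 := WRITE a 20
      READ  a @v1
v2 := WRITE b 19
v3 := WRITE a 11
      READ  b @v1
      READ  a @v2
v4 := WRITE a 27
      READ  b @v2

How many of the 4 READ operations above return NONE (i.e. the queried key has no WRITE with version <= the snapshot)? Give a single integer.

Answer: 1

Derivation:
v1: WRITE a=20  (a history now [(1, 20)])
READ a @v1: history=[(1, 20)] -> pick v1 -> 20
v2: WRITE b=19  (b history now [(2, 19)])
v3: WRITE a=11  (a history now [(1, 20), (3, 11)])
READ b @v1: history=[(2, 19)] -> no version <= 1 -> NONE
READ a @v2: history=[(1, 20), (3, 11)] -> pick v1 -> 20
v4: WRITE a=27  (a history now [(1, 20), (3, 11), (4, 27)])
READ b @v2: history=[(2, 19)] -> pick v2 -> 19
Read results in order: ['20', 'NONE', '20', '19']
NONE count = 1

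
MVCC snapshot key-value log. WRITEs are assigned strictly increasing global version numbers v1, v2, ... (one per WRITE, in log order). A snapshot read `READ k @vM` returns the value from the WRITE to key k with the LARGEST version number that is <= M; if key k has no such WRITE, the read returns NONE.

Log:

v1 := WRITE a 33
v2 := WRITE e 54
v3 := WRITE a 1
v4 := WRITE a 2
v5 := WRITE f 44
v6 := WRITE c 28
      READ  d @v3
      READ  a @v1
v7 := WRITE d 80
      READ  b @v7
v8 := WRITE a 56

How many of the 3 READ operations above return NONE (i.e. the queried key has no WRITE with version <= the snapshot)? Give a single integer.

v1: WRITE a=33  (a history now [(1, 33)])
v2: WRITE e=54  (e history now [(2, 54)])
v3: WRITE a=1  (a history now [(1, 33), (3, 1)])
v4: WRITE a=2  (a history now [(1, 33), (3, 1), (4, 2)])
v5: WRITE f=44  (f history now [(5, 44)])
v6: WRITE c=28  (c history now [(6, 28)])
READ d @v3: history=[] -> no version <= 3 -> NONE
READ a @v1: history=[(1, 33), (3, 1), (4, 2)] -> pick v1 -> 33
v7: WRITE d=80  (d history now [(7, 80)])
READ b @v7: history=[] -> no version <= 7 -> NONE
v8: WRITE a=56  (a history now [(1, 33), (3, 1), (4, 2), (8, 56)])
Read results in order: ['NONE', '33', 'NONE']
NONE count = 2

Answer: 2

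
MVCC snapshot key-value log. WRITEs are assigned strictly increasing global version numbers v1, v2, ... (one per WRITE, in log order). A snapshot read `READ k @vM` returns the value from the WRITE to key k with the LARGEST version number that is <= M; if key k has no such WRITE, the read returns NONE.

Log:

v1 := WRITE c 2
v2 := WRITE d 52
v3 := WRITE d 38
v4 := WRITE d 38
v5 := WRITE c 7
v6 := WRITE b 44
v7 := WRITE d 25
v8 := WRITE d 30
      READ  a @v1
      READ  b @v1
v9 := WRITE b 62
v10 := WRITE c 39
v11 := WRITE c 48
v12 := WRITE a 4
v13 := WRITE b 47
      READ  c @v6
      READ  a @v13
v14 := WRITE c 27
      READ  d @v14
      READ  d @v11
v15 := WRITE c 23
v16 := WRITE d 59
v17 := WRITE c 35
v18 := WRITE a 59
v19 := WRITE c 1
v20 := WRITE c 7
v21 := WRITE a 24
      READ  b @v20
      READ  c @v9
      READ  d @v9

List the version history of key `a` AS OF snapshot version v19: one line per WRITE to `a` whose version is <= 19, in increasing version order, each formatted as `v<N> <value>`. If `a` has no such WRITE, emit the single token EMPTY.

Answer: v12 4
v18 59

Derivation:
Scan writes for key=a with version <= 19:
  v1 WRITE c 2 -> skip
  v2 WRITE d 52 -> skip
  v3 WRITE d 38 -> skip
  v4 WRITE d 38 -> skip
  v5 WRITE c 7 -> skip
  v6 WRITE b 44 -> skip
  v7 WRITE d 25 -> skip
  v8 WRITE d 30 -> skip
  v9 WRITE b 62 -> skip
  v10 WRITE c 39 -> skip
  v11 WRITE c 48 -> skip
  v12 WRITE a 4 -> keep
  v13 WRITE b 47 -> skip
  v14 WRITE c 27 -> skip
  v15 WRITE c 23 -> skip
  v16 WRITE d 59 -> skip
  v17 WRITE c 35 -> skip
  v18 WRITE a 59 -> keep
  v19 WRITE c 1 -> skip
  v20 WRITE c 7 -> skip
  v21 WRITE a 24 -> drop (> snap)
Collected: [(12, 4), (18, 59)]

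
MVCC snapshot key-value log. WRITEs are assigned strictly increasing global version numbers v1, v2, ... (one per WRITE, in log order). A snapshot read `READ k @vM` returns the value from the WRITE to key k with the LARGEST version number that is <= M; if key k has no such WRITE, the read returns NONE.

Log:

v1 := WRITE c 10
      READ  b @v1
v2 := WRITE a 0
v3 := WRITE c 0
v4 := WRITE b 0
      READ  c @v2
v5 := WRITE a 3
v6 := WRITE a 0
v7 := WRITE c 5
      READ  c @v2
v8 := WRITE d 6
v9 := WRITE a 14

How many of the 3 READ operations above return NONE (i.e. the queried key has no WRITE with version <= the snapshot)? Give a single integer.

Answer: 1

Derivation:
v1: WRITE c=10  (c history now [(1, 10)])
READ b @v1: history=[] -> no version <= 1 -> NONE
v2: WRITE a=0  (a history now [(2, 0)])
v3: WRITE c=0  (c history now [(1, 10), (3, 0)])
v4: WRITE b=0  (b history now [(4, 0)])
READ c @v2: history=[(1, 10), (3, 0)] -> pick v1 -> 10
v5: WRITE a=3  (a history now [(2, 0), (5, 3)])
v6: WRITE a=0  (a history now [(2, 0), (5, 3), (6, 0)])
v7: WRITE c=5  (c history now [(1, 10), (3, 0), (7, 5)])
READ c @v2: history=[(1, 10), (3, 0), (7, 5)] -> pick v1 -> 10
v8: WRITE d=6  (d history now [(8, 6)])
v9: WRITE a=14  (a history now [(2, 0), (5, 3), (6, 0), (9, 14)])
Read results in order: ['NONE', '10', '10']
NONE count = 1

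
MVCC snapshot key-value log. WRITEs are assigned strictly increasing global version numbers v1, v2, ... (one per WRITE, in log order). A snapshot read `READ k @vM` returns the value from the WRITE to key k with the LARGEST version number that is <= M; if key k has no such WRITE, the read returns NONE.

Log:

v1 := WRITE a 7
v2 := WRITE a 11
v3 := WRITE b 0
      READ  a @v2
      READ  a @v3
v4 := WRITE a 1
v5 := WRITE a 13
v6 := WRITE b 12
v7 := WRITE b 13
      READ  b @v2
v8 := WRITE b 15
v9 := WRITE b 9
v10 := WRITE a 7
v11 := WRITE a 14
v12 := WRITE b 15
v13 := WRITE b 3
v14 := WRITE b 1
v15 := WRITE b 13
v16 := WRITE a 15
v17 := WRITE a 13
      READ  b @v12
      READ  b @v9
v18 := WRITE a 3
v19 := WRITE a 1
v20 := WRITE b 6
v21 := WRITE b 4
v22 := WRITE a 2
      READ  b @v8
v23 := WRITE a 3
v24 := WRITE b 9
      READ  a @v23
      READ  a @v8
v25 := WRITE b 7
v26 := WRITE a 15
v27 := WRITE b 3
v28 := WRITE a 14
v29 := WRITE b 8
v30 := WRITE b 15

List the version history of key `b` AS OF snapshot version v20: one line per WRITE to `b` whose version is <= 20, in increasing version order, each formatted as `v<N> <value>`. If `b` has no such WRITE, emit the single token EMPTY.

Answer: v3 0
v6 12
v7 13
v8 15
v9 9
v12 15
v13 3
v14 1
v15 13
v20 6

Derivation:
Scan writes for key=b with version <= 20:
  v1 WRITE a 7 -> skip
  v2 WRITE a 11 -> skip
  v3 WRITE b 0 -> keep
  v4 WRITE a 1 -> skip
  v5 WRITE a 13 -> skip
  v6 WRITE b 12 -> keep
  v7 WRITE b 13 -> keep
  v8 WRITE b 15 -> keep
  v9 WRITE b 9 -> keep
  v10 WRITE a 7 -> skip
  v11 WRITE a 14 -> skip
  v12 WRITE b 15 -> keep
  v13 WRITE b 3 -> keep
  v14 WRITE b 1 -> keep
  v15 WRITE b 13 -> keep
  v16 WRITE a 15 -> skip
  v17 WRITE a 13 -> skip
  v18 WRITE a 3 -> skip
  v19 WRITE a 1 -> skip
  v20 WRITE b 6 -> keep
  v21 WRITE b 4 -> drop (> snap)
  v22 WRITE a 2 -> skip
  v23 WRITE a 3 -> skip
  v24 WRITE b 9 -> drop (> snap)
  v25 WRITE b 7 -> drop (> snap)
  v26 WRITE a 15 -> skip
  v27 WRITE b 3 -> drop (> snap)
  v28 WRITE a 14 -> skip
  v29 WRITE b 8 -> drop (> snap)
  v30 WRITE b 15 -> drop (> snap)
Collected: [(3, 0), (6, 12), (7, 13), (8, 15), (9, 9), (12, 15), (13, 3), (14, 1), (15, 13), (20, 6)]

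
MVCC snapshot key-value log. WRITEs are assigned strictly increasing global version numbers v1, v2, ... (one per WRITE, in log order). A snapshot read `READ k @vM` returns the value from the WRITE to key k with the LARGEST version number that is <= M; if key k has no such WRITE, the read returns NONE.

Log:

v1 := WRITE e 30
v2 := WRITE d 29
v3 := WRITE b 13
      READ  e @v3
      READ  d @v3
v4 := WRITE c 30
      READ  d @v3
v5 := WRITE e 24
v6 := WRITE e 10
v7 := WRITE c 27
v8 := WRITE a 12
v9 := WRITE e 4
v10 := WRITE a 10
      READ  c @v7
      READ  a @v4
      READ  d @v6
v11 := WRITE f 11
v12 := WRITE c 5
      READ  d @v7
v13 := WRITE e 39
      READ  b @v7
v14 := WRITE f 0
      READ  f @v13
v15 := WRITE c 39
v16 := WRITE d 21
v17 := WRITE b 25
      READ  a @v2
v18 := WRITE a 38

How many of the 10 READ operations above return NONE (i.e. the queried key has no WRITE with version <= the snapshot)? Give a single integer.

v1: WRITE e=30  (e history now [(1, 30)])
v2: WRITE d=29  (d history now [(2, 29)])
v3: WRITE b=13  (b history now [(3, 13)])
READ e @v3: history=[(1, 30)] -> pick v1 -> 30
READ d @v3: history=[(2, 29)] -> pick v2 -> 29
v4: WRITE c=30  (c history now [(4, 30)])
READ d @v3: history=[(2, 29)] -> pick v2 -> 29
v5: WRITE e=24  (e history now [(1, 30), (5, 24)])
v6: WRITE e=10  (e history now [(1, 30), (5, 24), (6, 10)])
v7: WRITE c=27  (c history now [(4, 30), (7, 27)])
v8: WRITE a=12  (a history now [(8, 12)])
v9: WRITE e=4  (e history now [(1, 30), (5, 24), (6, 10), (9, 4)])
v10: WRITE a=10  (a history now [(8, 12), (10, 10)])
READ c @v7: history=[(4, 30), (7, 27)] -> pick v7 -> 27
READ a @v4: history=[(8, 12), (10, 10)] -> no version <= 4 -> NONE
READ d @v6: history=[(2, 29)] -> pick v2 -> 29
v11: WRITE f=11  (f history now [(11, 11)])
v12: WRITE c=5  (c history now [(4, 30), (7, 27), (12, 5)])
READ d @v7: history=[(2, 29)] -> pick v2 -> 29
v13: WRITE e=39  (e history now [(1, 30), (5, 24), (6, 10), (9, 4), (13, 39)])
READ b @v7: history=[(3, 13)] -> pick v3 -> 13
v14: WRITE f=0  (f history now [(11, 11), (14, 0)])
READ f @v13: history=[(11, 11), (14, 0)] -> pick v11 -> 11
v15: WRITE c=39  (c history now [(4, 30), (7, 27), (12, 5), (15, 39)])
v16: WRITE d=21  (d history now [(2, 29), (16, 21)])
v17: WRITE b=25  (b history now [(3, 13), (17, 25)])
READ a @v2: history=[(8, 12), (10, 10)] -> no version <= 2 -> NONE
v18: WRITE a=38  (a history now [(8, 12), (10, 10), (18, 38)])
Read results in order: ['30', '29', '29', '27', 'NONE', '29', '29', '13', '11', 'NONE']
NONE count = 2

Answer: 2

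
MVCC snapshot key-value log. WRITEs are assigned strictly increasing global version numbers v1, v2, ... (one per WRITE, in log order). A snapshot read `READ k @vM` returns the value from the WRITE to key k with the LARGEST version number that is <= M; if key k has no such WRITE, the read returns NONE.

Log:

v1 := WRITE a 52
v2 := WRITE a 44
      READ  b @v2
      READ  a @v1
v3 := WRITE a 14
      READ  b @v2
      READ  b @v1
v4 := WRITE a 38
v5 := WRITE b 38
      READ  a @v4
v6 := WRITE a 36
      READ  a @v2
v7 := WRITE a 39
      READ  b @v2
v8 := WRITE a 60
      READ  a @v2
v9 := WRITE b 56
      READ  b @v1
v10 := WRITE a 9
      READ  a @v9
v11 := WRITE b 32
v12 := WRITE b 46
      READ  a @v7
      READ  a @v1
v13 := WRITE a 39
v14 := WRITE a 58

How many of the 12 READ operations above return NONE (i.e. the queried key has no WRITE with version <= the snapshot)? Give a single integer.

Answer: 5

Derivation:
v1: WRITE a=52  (a history now [(1, 52)])
v2: WRITE a=44  (a history now [(1, 52), (2, 44)])
READ b @v2: history=[] -> no version <= 2 -> NONE
READ a @v1: history=[(1, 52), (2, 44)] -> pick v1 -> 52
v3: WRITE a=14  (a history now [(1, 52), (2, 44), (3, 14)])
READ b @v2: history=[] -> no version <= 2 -> NONE
READ b @v1: history=[] -> no version <= 1 -> NONE
v4: WRITE a=38  (a history now [(1, 52), (2, 44), (3, 14), (4, 38)])
v5: WRITE b=38  (b history now [(5, 38)])
READ a @v4: history=[(1, 52), (2, 44), (3, 14), (4, 38)] -> pick v4 -> 38
v6: WRITE a=36  (a history now [(1, 52), (2, 44), (3, 14), (4, 38), (6, 36)])
READ a @v2: history=[(1, 52), (2, 44), (3, 14), (4, 38), (6, 36)] -> pick v2 -> 44
v7: WRITE a=39  (a history now [(1, 52), (2, 44), (3, 14), (4, 38), (6, 36), (7, 39)])
READ b @v2: history=[(5, 38)] -> no version <= 2 -> NONE
v8: WRITE a=60  (a history now [(1, 52), (2, 44), (3, 14), (4, 38), (6, 36), (7, 39), (8, 60)])
READ a @v2: history=[(1, 52), (2, 44), (3, 14), (4, 38), (6, 36), (7, 39), (8, 60)] -> pick v2 -> 44
v9: WRITE b=56  (b history now [(5, 38), (9, 56)])
READ b @v1: history=[(5, 38), (9, 56)] -> no version <= 1 -> NONE
v10: WRITE a=9  (a history now [(1, 52), (2, 44), (3, 14), (4, 38), (6, 36), (7, 39), (8, 60), (10, 9)])
READ a @v9: history=[(1, 52), (2, 44), (3, 14), (4, 38), (6, 36), (7, 39), (8, 60), (10, 9)] -> pick v8 -> 60
v11: WRITE b=32  (b history now [(5, 38), (9, 56), (11, 32)])
v12: WRITE b=46  (b history now [(5, 38), (9, 56), (11, 32), (12, 46)])
READ a @v7: history=[(1, 52), (2, 44), (3, 14), (4, 38), (6, 36), (7, 39), (8, 60), (10, 9)] -> pick v7 -> 39
READ a @v1: history=[(1, 52), (2, 44), (3, 14), (4, 38), (6, 36), (7, 39), (8, 60), (10, 9)] -> pick v1 -> 52
v13: WRITE a=39  (a history now [(1, 52), (2, 44), (3, 14), (4, 38), (6, 36), (7, 39), (8, 60), (10, 9), (13, 39)])
v14: WRITE a=58  (a history now [(1, 52), (2, 44), (3, 14), (4, 38), (6, 36), (7, 39), (8, 60), (10, 9), (13, 39), (14, 58)])
Read results in order: ['NONE', '52', 'NONE', 'NONE', '38', '44', 'NONE', '44', 'NONE', '60', '39', '52']
NONE count = 5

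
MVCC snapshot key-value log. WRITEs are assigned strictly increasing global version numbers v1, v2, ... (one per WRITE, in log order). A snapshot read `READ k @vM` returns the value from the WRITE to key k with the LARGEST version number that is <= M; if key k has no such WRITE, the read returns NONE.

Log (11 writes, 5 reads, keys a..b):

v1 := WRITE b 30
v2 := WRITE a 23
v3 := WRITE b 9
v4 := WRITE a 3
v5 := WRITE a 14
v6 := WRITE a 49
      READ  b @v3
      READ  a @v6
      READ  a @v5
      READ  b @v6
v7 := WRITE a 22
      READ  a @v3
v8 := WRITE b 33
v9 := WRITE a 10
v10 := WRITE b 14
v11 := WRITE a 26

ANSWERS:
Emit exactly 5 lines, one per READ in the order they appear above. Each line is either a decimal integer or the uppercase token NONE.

v1: WRITE b=30  (b history now [(1, 30)])
v2: WRITE a=23  (a history now [(2, 23)])
v3: WRITE b=9  (b history now [(1, 30), (3, 9)])
v4: WRITE a=3  (a history now [(2, 23), (4, 3)])
v5: WRITE a=14  (a history now [(2, 23), (4, 3), (5, 14)])
v6: WRITE a=49  (a history now [(2, 23), (4, 3), (5, 14), (6, 49)])
READ b @v3: history=[(1, 30), (3, 9)] -> pick v3 -> 9
READ a @v6: history=[(2, 23), (4, 3), (5, 14), (6, 49)] -> pick v6 -> 49
READ a @v5: history=[(2, 23), (4, 3), (5, 14), (6, 49)] -> pick v5 -> 14
READ b @v6: history=[(1, 30), (3, 9)] -> pick v3 -> 9
v7: WRITE a=22  (a history now [(2, 23), (4, 3), (5, 14), (6, 49), (7, 22)])
READ a @v3: history=[(2, 23), (4, 3), (5, 14), (6, 49), (7, 22)] -> pick v2 -> 23
v8: WRITE b=33  (b history now [(1, 30), (3, 9), (8, 33)])
v9: WRITE a=10  (a history now [(2, 23), (4, 3), (5, 14), (6, 49), (7, 22), (9, 10)])
v10: WRITE b=14  (b history now [(1, 30), (3, 9), (8, 33), (10, 14)])
v11: WRITE a=26  (a history now [(2, 23), (4, 3), (5, 14), (6, 49), (7, 22), (9, 10), (11, 26)])

Answer: 9
49
14
9
23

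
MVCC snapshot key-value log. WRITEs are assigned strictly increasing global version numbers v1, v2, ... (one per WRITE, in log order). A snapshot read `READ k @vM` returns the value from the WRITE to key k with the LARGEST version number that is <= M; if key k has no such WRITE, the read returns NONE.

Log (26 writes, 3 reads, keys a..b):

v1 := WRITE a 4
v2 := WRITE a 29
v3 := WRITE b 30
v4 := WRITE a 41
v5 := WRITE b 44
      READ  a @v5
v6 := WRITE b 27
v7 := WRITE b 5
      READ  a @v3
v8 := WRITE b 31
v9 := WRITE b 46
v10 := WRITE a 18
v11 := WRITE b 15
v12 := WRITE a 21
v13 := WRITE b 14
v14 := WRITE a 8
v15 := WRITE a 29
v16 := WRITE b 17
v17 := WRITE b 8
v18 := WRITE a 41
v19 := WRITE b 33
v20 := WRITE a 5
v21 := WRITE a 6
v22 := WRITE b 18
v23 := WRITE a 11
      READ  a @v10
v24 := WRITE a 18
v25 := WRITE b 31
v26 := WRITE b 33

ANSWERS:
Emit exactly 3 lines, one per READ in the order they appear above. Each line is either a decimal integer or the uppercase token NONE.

Answer: 41
29
18

Derivation:
v1: WRITE a=4  (a history now [(1, 4)])
v2: WRITE a=29  (a history now [(1, 4), (2, 29)])
v3: WRITE b=30  (b history now [(3, 30)])
v4: WRITE a=41  (a history now [(1, 4), (2, 29), (4, 41)])
v5: WRITE b=44  (b history now [(3, 30), (5, 44)])
READ a @v5: history=[(1, 4), (2, 29), (4, 41)] -> pick v4 -> 41
v6: WRITE b=27  (b history now [(3, 30), (5, 44), (6, 27)])
v7: WRITE b=5  (b history now [(3, 30), (5, 44), (6, 27), (7, 5)])
READ a @v3: history=[(1, 4), (2, 29), (4, 41)] -> pick v2 -> 29
v8: WRITE b=31  (b history now [(3, 30), (5, 44), (6, 27), (7, 5), (8, 31)])
v9: WRITE b=46  (b history now [(3, 30), (5, 44), (6, 27), (7, 5), (8, 31), (9, 46)])
v10: WRITE a=18  (a history now [(1, 4), (2, 29), (4, 41), (10, 18)])
v11: WRITE b=15  (b history now [(3, 30), (5, 44), (6, 27), (7, 5), (8, 31), (9, 46), (11, 15)])
v12: WRITE a=21  (a history now [(1, 4), (2, 29), (4, 41), (10, 18), (12, 21)])
v13: WRITE b=14  (b history now [(3, 30), (5, 44), (6, 27), (7, 5), (8, 31), (9, 46), (11, 15), (13, 14)])
v14: WRITE a=8  (a history now [(1, 4), (2, 29), (4, 41), (10, 18), (12, 21), (14, 8)])
v15: WRITE a=29  (a history now [(1, 4), (2, 29), (4, 41), (10, 18), (12, 21), (14, 8), (15, 29)])
v16: WRITE b=17  (b history now [(3, 30), (5, 44), (6, 27), (7, 5), (8, 31), (9, 46), (11, 15), (13, 14), (16, 17)])
v17: WRITE b=8  (b history now [(3, 30), (5, 44), (6, 27), (7, 5), (8, 31), (9, 46), (11, 15), (13, 14), (16, 17), (17, 8)])
v18: WRITE a=41  (a history now [(1, 4), (2, 29), (4, 41), (10, 18), (12, 21), (14, 8), (15, 29), (18, 41)])
v19: WRITE b=33  (b history now [(3, 30), (5, 44), (6, 27), (7, 5), (8, 31), (9, 46), (11, 15), (13, 14), (16, 17), (17, 8), (19, 33)])
v20: WRITE a=5  (a history now [(1, 4), (2, 29), (4, 41), (10, 18), (12, 21), (14, 8), (15, 29), (18, 41), (20, 5)])
v21: WRITE a=6  (a history now [(1, 4), (2, 29), (4, 41), (10, 18), (12, 21), (14, 8), (15, 29), (18, 41), (20, 5), (21, 6)])
v22: WRITE b=18  (b history now [(3, 30), (5, 44), (6, 27), (7, 5), (8, 31), (9, 46), (11, 15), (13, 14), (16, 17), (17, 8), (19, 33), (22, 18)])
v23: WRITE a=11  (a history now [(1, 4), (2, 29), (4, 41), (10, 18), (12, 21), (14, 8), (15, 29), (18, 41), (20, 5), (21, 6), (23, 11)])
READ a @v10: history=[(1, 4), (2, 29), (4, 41), (10, 18), (12, 21), (14, 8), (15, 29), (18, 41), (20, 5), (21, 6), (23, 11)] -> pick v10 -> 18
v24: WRITE a=18  (a history now [(1, 4), (2, 29), (4, 41), (10, 18), (12, 21), (14, 8), (15, 29), (18, 41), (20, 5), (21, 6), (23, 11), (24, 18)])
v25: WRITE b=31  (b history now [(3, 30), (5, 44), (6, 27), (7, 5), (8, 31), (9, 46), (11, 15), (13, 14), (16, 17), (17, 8), (19, 33), (22, 18), (25, 31)])
v26: WRITE b=33  (b history now [(3, 30), (5, 44), (6, 27), (7, 5), (8, 31), (9, 46), (11, 15), (13, 14), (16, 17), (17, 8), (19, 33), (22, 18), (25, 31), (26, 33)])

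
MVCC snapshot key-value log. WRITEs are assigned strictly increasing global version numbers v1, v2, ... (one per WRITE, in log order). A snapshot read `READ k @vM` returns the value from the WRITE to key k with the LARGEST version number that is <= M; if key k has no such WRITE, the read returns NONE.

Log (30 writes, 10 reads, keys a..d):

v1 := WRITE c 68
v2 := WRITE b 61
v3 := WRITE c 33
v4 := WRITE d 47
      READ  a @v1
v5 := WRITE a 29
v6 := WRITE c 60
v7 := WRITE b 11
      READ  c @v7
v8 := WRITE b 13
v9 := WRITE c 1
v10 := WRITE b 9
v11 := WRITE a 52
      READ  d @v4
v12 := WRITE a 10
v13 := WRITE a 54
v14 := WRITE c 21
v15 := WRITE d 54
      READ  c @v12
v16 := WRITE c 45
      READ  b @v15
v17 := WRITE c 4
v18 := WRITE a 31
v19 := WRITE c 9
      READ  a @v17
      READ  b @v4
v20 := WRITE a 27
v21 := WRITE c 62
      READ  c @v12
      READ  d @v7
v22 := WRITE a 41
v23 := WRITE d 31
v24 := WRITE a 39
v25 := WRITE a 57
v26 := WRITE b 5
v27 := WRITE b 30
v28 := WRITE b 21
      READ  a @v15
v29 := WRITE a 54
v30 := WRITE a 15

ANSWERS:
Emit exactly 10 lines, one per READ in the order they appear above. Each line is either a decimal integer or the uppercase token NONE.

v1: WRITE c=68  (c history now [(1, 68)])
v2: WRITE b=61  (b history now [(2, 61)])
v3: WRITE c=33  (c history now [(1, 68), (3, 33)])
v4: WRITE d=47  (d history now [(4, 47)])
READ a @v1: history=[] -> no version <= 1 -> NONE
v5: WRITE a=29  (a history now [(5, 29)])
v6: WRITE c=60  (c history now [(1, 68), (3, 33), (6, 60)])
v7: WRITE b=11  (b history now [(2, 61), (7, 11)])
READ c @v7: history=[(1, 68), (3, 33), (6, 60)] -> pick v6 -> 60
v8: WRITE b=13  (b history now [(2, 61), (7, 11), (8, 13)])
v9: WRITE c=1  (c history now [(1, 68), (3, 33), (6, 60), (9, 1)])
v10: WRITE b=9  (b history now [(2, 61), (7, 11), (8, 13), (10, 9)])
v11: WRITE a=52  (a history now [(5, 29), (11, 52)])
READ d @v4: history=[(4, 47)] -> pick v4 -> 47
v12: WRITE a=10  (a history now [(5, 29), (11, 52), (12, 10)])
v13: WRITE a=54  (a history now [(5, 29), (11, 52), (12, 10), (13, 54)])
v14: WRITE c=21  (c history now [(1, 68), (3, 33), (6, 60), (9, 1), (14, 21)])
v15: WRITE d=54  (d history now [(4, 47), (15, 54)])
READ c @v12: history=[(1, 68), (3, 33), (6, 60), (9, 1), (14, 21)] -> pick v9 -> 1
v16: WRITE c=45  (c history now [(1, 68), (3, 33), (6, 60), (9, 1), (14, 21), (16, 45)])
READ b @v15: history=[(2, 61), (7, 11), (8, 13), (10, 9)] -> pick v10 -> 9
v17: WRITE c=4  (c history now [(1, 68), (3, 33), (6, 60), (9, 1), (14, 21), (16, 45), (17, 4)])
v18: WRITE a=31  (a history now [(5, 29), (11, 52), (12, 10), (13, 54), (18, 31)])
v19: WRITE c=9  (c history now [(1, 68), (3, 33), (6, 60), (9, 1), (14, 21), (16, 45), (17, 4), (19, 9)])
READ a @v17: history=[(5, 29), (11, 52), (12, 10), (13, 54), (18, 31)] -> pick v13 -> 54
READ b @v4: history=[(2, 61), (7, 11), (8, 13), (10, 9)] -> pick v2 -> 61
v20: WRITE a=27  (a history now [(5, 29), (11, 52), (12, 10), (13, 54), (18, 31), (20, 27)])
v21: WRITE c=62  (c history now [(1, 68), (3, 33), (6, 60), (9, 1), (14, 21), (16, 45), (17, 4), (19, 9), (21, 62)])
READ c @v12: history=[(1, 68), (3, 33), (6, 60), (9, 1), (14, 21), (16, 45), (17, 4), (19, 9), (21, 62)] -> pick v9 -> 1
READ d @v7: history=[(4, 47), (15, 54)] -> pick v4 -> 47
v22: WRITE a=41  (a history now [(5, 29), (11, 52), (12, 10), (13, 54), (18, 31), (20, 27), (22, 41)])
v23: WRITE d=31  (d history now [(4, 47), (15, 54), (23, 31)])
v24: WRITE a=39  (a history now [(5, 29), (11, 52), (12, 10), (13, 54), (18, 31), (20, 27), (22, 41), (24, 39)])
v25: WRITE a=57  (a history now [(5, 29), (11, 52), (12, 10), (13, 54), (18, 31), (20, 27), (22, 41), (24, 39), (25, 57)])
v26: WRITE b=5  (b history now [(2, 61), (7, 11), (8, 13), (10, 9), (26, 5)])
v27: WRITE b=30  (b history now [(2, 61), (7, 11), (8, 13), (10, 9), (26, 5), (27, 30)])
v28: WRITE b=21  (b history now [(2, 61), (7, 11), (8, 13), (10, 9), (26, 5), (27, 30), (28, 21)])
READ a @v15: history=[(5, 29), (11, 52), (12, 10), (13, 54), (18, 31), (20, 27), (22, 41), (24, 39), (25, 57)] -> pick v13 -> 54
v29: WRITE a=54  (a history now [(5, 29), (11, 52), (12, 10), (13, 54), (18, 31), (20, 27), (22, 41), (24, 39), (25, 57), (29, 54)])
v30: WRITE a=15  (a history now [(5, 29), (11, 52), (12, 10), (13, 54), (18, 31), (20, 27), (22, 41), (24, 39), (25, 57), (29, 54), (30, 15)])

Answer: NONE
60
47
1
9
54
61
1
47
54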